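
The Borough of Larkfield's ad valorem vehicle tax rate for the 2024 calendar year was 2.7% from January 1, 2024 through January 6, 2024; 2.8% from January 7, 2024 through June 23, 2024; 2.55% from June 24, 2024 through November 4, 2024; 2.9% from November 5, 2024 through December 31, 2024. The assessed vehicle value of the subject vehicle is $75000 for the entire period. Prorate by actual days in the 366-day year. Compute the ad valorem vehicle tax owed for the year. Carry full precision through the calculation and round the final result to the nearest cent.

January 1 – January 6, 2024: 6 days at 2.7% → $75000 × 2.7% × 6/366 = $33.1967
January 7 – June 23, 2024: 169 days at 2.8% → $75000 × 2.8% × 169/366 = $969.6721
June 24 – November 4, 2024: 134 days at 2.55% → $75000 × 2.55% × 134/366 = $700.2049
November 5 – December 31, 2024: 57 days at 2.9% → $75000 × 2.9% × 57/366 = $338.7295
Total = $2041.8033

$2041.80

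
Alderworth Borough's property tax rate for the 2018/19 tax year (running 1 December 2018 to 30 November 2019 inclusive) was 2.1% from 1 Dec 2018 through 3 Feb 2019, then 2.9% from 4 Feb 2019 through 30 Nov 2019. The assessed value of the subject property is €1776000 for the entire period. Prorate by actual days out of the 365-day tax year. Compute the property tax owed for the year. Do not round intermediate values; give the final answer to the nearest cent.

1 Dec 2018 – 3 Feb 2019: 65 days at 2.1% → €1776000 × 2.1% × 65/365 = €6641.7534
4 Feb – 30 Nov 2019: 300 days at 2.9% → €1776000 × 2.9% × 300/365 = €42332.0548
Total = €48973.8082

€48973.81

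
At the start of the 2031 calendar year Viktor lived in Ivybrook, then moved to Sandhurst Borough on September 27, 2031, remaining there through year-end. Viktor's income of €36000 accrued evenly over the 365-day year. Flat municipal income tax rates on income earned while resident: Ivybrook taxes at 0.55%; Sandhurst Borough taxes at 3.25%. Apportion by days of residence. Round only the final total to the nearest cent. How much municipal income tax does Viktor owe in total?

€453.65

Ivybrook, January 1 – September 26, 2031: 269 days → €36000 × 0.55% × 269/365 = €145.9233
Sandhurst Borough, September 27 – December 31, 2031: 96 days → €36000 × 3.25% × 96/365 = €307.7260
Total = €453.6493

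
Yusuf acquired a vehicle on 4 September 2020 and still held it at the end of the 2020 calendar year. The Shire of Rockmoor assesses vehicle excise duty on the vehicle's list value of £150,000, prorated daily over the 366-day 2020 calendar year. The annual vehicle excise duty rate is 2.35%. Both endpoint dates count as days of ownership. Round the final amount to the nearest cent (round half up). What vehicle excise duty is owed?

Days held (4 September – 31 December 2020): 119 out of 366
Tax = £150,000 × 2.35% × 119/366 = £1,146.1066

£1,146.11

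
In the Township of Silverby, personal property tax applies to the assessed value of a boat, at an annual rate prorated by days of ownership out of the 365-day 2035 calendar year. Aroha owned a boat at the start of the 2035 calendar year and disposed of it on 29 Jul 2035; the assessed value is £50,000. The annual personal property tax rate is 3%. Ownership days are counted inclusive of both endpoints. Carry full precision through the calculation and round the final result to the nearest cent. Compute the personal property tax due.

£863.01

Days held (1 Jan – 29 Jul 2035): 210 out of 365
Tax = £50,000 × 3% × 210/365 = £863.0137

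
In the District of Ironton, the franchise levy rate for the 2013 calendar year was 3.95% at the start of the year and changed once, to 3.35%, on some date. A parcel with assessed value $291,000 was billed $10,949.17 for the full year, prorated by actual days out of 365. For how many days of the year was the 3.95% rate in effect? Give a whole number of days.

251 days

Let d = days at the first rate; then 365 − d days at the second rate.
$291,000 × [3.95%·d + 3.35%·(365−d)] / 365 = $10,949.17
Solving gives d = 251, so the new rate took effect on September 9, 2013.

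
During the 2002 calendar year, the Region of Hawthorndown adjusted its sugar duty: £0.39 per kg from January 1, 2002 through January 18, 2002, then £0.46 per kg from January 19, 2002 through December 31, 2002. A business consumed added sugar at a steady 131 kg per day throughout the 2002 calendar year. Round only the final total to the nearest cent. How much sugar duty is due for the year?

£21,829.84

January 1 – January 18, 2002: 18 days × 131 kg/day = 2,358 kg at £0.39/kg → £919.62
January 19 – December 31, 2002: 347 days × 131 kg/day = 45,457 kg at £0.46/kg → £20,910.22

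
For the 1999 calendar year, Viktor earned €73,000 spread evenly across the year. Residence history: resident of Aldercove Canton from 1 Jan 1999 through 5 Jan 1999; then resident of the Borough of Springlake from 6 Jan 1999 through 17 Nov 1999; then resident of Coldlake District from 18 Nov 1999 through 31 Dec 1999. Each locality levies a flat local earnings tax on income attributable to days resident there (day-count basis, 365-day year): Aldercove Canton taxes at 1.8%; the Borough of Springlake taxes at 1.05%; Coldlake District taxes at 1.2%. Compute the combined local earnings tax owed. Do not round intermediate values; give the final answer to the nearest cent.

Aldercove Canton, 1 Jan – 5 Jan 1999: 5 days → €73,000 × 1.8% × 5/365 = €18.0000
The Borough of Springlake, 6 Jan – 17 Nov 1999: 316 days → €73,000 × 1.05% × 316/365 = €663.6000
Coldlake District, 18 Nov – 31 Dec 1999: 44 days → €73,000 × 1.2% × 44/365 = €105.6000
Total = €787.2000

€787.20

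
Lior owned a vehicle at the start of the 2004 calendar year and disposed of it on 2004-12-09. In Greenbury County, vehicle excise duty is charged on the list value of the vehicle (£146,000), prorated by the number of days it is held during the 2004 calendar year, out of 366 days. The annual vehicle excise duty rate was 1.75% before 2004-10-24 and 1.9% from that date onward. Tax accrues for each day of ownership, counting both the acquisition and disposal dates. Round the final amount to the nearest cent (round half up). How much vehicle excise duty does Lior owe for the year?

2004-01-01 to 2004-10-23: 297 days at 1.75% → £146,000 × 1.75% × 297/366 = £2,073.3197
2004-10-24 to 2004-12-09: 47 days at 1.9% → £146,000 × 1.9% × 47/366 = £356.2240
Total = £2,429.5437

£2,429.54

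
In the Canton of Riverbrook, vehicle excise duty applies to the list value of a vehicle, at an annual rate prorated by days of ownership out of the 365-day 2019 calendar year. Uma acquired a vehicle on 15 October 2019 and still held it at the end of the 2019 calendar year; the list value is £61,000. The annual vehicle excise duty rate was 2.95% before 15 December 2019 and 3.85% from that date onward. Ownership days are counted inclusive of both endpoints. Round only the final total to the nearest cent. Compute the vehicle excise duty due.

£410.12

15 October – 14 December 2019: 61 days at 2.95% → £61,000 × 2.95% × 61/365 = £300.7384
15 December – 31 December 2019: 17 days at 3.85% → £61,000 × 3.85% × 17/365 = £109.3822
Total = £410.1205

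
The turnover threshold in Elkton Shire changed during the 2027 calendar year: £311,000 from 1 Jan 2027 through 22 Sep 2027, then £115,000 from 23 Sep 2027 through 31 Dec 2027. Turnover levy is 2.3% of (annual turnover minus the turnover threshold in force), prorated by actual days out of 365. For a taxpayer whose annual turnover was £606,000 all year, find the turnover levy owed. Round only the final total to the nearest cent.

1 Jan – 22 Sep 2027: 265 days, exemption £311,000 → (£606,000 − £311,000) × 2.3% × 265/365 = £4,926.0959
23 Sep – 31 Dec 2027: 100 days, exemption £115,000 → (£606,000 − £115,000) × 2.3% × 100/365 = £3,093.9726
Total = £8,020.0685

£8,020.07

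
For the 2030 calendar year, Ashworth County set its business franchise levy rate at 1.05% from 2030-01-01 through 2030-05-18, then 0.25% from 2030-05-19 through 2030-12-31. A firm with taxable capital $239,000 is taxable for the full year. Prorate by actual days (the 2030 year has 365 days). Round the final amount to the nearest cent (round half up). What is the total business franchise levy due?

$1,320.39

2030-01-01 to 2030-05-18: 138 days at 1.05% → $239,000 × 1.05% × 138/365 = $948.7973
2030-05-19 to 2030-12-31: 227 days at 0.25% → $239,000 × 0.25% × 227/365 = $371.5959
Total = $1,320.3932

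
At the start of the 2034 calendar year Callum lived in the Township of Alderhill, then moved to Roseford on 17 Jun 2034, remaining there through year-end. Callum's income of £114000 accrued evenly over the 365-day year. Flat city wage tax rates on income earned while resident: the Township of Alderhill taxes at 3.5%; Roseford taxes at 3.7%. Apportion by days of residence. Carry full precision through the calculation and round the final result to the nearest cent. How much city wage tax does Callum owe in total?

The Township of Alderhill, 1 Jan – 16 Jun 2034: 167 days → £114000 × 3.5% × 167/365 = £1825.5616
Roseford, 17 Jun – 31 Dec 2034: 198 days → £114000 × 3.7% × 198/365 = £2288.1205
Total = £4113.6822

£4113.68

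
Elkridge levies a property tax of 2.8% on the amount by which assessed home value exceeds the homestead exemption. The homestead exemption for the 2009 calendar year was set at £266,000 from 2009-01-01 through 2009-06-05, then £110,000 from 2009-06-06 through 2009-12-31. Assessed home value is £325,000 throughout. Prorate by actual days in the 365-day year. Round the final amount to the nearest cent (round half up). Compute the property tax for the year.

2009-01-01 to 2009-06-05: 156 days, exemption £266,000 → (£325,000 − £266,000) × 2.8% × 156/365 = £706.0603
2009-06-06 to 2009-12-31: 209 days, exemption £110,000 → (£325,000 − £110,000) × 2.8% × 209/365 = £3,447.0685
Total = £4,153.1288

£4,153.13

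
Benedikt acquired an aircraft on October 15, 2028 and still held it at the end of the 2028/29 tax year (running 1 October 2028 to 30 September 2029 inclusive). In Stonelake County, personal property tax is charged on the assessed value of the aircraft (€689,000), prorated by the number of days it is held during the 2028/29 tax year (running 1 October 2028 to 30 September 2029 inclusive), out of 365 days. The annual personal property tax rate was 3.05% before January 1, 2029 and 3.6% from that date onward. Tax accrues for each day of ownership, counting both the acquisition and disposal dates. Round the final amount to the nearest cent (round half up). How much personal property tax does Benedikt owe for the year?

October 15 – December 31, 2028: 78 days at 3.05% → €689,000 × 3.05% × 78/365 = €4,490.7699
January 1 – September 30, 2029: 273 days at 3.6% → €689,000 × 3.6% × 273/365 = €18,552.0329
Total = €23,042.8027

€23,042.80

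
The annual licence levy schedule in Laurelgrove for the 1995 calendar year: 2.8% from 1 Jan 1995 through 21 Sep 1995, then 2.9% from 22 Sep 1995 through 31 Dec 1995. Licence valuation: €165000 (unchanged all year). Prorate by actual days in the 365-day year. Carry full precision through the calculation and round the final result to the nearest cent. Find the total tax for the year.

€4665.66

1 Jan – 21 Sep 1995: 264 days at 2.8% → €165000 × 2.8% × 264/365 = €3341.5890
22 Sep – 31 Dec 1995: 101 days at 2.9% → €165000 × 2.9% × 101/365 = €1324.0685
Total = €4665.6575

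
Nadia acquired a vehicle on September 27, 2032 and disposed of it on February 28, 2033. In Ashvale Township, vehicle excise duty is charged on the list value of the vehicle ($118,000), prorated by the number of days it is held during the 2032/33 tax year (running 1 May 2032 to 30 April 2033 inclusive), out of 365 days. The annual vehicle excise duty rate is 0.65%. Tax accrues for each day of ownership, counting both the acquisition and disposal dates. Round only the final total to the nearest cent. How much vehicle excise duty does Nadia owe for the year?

$325.71

Days held (September 27, 2032 – February 28, 2033): 155 out of 365
Tax = $118,000 × 0.65% × 155/365 = $325.7123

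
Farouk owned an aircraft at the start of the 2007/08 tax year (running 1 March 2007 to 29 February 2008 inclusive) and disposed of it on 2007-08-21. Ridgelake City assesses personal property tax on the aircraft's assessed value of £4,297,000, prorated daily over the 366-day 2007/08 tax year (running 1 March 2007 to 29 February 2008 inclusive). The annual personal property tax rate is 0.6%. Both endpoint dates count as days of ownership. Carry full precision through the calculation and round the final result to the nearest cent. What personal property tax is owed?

£12,257.02

Days held (2007-03-01 to 2007-08-21): 174 out of 366
Tax = £4,297,000 × 0.6% × 174/366 = £12,257.0164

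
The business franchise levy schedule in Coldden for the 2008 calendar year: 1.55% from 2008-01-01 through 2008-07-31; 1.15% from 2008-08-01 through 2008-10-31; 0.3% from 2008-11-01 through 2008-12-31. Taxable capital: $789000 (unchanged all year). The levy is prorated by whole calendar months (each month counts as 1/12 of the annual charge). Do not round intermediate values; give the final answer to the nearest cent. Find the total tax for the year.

2008-01-01 to 2008-07-31: 7 months at 1.55% → $789000 × 1.55% × 7/12 = $7133.8750
2008-08-01 to 2008-10-31: 3 months at 1.15% → $789000 × 1.15% × 3/12 = $2268.3750
2008-11-01 to 2008-12-31: 2 months at 0.3% → $789000 × 0.3% × 2/12 = $394.5000
Total = $9796.7500

$9796.75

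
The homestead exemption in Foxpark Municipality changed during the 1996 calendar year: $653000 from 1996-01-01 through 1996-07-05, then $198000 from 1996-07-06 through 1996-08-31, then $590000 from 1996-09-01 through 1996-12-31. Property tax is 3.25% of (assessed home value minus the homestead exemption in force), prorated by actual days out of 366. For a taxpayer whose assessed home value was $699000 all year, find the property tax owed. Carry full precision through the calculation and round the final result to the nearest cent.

$4480.47

1996-01-01 to 1996-07-05: 187 days, exemption $653000 → ($699000 − $653000) × 3.25% × 187/366 = $763.8388
1996-07-06 to 1996-08-31: 57 days, exemption $198000 → ($699000 − $198000) × 3.25% × 57/366 = $2535.7992
1996-09-01 to 1996-12-31: 122 days, exemption $590000 → ($699000 − $590000) × 3.25% × 122/366 = $1180.8333
Total = $4480.4713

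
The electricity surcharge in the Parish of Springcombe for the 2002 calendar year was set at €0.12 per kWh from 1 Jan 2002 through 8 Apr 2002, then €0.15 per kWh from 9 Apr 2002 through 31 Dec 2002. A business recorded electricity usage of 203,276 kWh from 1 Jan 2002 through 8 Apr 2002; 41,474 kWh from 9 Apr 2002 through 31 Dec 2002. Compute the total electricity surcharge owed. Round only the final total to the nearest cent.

1 Jan – 8 Apr 2002: 203,276 kWh at €0.12/kWh → €24393.12
9 Apr – 31 Dec 2002: 41,474 kWh at €0.15/kWh → €6221.10

€30614.22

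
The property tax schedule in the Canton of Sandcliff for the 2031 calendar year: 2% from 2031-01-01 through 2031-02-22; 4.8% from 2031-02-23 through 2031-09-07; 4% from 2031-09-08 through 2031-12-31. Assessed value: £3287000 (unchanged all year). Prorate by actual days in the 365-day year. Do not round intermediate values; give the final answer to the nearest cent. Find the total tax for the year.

2031-01-01 to 2031-02-22: 53 days at 2% → £3287000 × 2% × 53/365 = £9545.8082
2031-02-23 to 2031-09-07: 197 days at 4.8% → £3287000 × 4.8% × 197/365 = £85155.8137
2031-09-08 to 2031-12-31: 115 days at 4% → £3287000 × 4% × 115/365 = £41425.2055
Total = £136126.8274

£136126.83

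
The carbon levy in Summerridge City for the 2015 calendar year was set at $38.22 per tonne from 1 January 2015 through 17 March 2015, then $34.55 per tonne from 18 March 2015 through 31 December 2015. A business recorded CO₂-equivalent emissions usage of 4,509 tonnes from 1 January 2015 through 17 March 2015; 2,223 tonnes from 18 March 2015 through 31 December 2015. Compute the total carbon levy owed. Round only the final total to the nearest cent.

$249,138.63

1 January – 17 March 2015: 4,509 tonnes at $38.22/tonne → $172,333.98
18 March – 31 December 2015: 2,223 tonnes at $34.55/tonne → $76,804.65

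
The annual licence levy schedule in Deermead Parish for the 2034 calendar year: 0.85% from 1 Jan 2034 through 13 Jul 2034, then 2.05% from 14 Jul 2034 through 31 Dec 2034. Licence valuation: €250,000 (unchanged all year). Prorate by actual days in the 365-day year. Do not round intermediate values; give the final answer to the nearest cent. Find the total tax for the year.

€3,530.48

1 Jan – 13 Jul 2034: 194 days at 0.85% → €250,000 × 0.85% × 194/365 = €1,129.4521
14 Jul – 31 Dec 2034: 171 days at 2.05% → €250,000 × 2.05% × 171/365 = €2,401.0274
Total = €3,530.4795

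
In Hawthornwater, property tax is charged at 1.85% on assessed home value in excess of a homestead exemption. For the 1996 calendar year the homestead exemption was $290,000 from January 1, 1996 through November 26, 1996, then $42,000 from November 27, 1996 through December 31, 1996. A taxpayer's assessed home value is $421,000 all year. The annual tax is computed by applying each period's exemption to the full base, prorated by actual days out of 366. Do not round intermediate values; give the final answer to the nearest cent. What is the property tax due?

$2,862.24

January 1 – November 26, 1996: 331 days, exemption $290,000 → ($421,000 − $290,000) × 1.85% × 331/366 = $2,191.7445
November 27 – December 31, 1996: 35 days, exemption $42,000 → ($421,000 − $42,000) × 1.85% × 35/366 = $670.4986
Total = $2,862.2432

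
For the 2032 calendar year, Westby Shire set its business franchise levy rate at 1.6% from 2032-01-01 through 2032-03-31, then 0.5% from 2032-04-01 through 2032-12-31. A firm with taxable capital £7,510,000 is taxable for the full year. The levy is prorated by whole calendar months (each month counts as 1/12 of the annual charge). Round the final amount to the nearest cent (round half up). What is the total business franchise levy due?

£58,202.50

2032-01-01 to 2032-03-31: 3 months at 1.6% → £7,510,000 × 1.6% × 3/12 = £30,040.0000
2032-04-01 to 2032-12-31: 9 months at 0.5% → £7,510,000 × 0.5% × 9/12 = £28,162.5000
Total = £58,202.5000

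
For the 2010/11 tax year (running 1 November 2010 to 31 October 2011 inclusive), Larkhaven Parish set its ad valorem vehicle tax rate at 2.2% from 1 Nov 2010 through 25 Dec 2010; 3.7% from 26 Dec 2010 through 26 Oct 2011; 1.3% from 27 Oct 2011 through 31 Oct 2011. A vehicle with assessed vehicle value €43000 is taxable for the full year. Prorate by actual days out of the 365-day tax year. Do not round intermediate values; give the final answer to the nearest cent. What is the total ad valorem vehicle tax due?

€1479.67

1 Nov – 25 Dec 2010: 55 days at 2.2% → €43000 × 2.2% × 55/365 = €142.5479
26 Dec 2010 – 26 Oct 2011: 305 days at 3.7% → €43000 × 3.7% × 305/365 = €1329.4658
27 Oct – 31 Oct 2011: 5 days at 1.3% → €43000 × 1.3% × 5/365 = €7.6575
Total = €1479.6712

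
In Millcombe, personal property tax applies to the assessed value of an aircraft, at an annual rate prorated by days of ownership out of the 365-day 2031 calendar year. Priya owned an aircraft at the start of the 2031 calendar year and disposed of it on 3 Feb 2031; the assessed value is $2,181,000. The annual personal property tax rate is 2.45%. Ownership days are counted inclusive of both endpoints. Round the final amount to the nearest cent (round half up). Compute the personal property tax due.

Days held (1 Jan – 3 Feb 2031): 34 out of 365
Tax = $2,181,000 × 2.45% × 34/365 = $4,977.4603

$4,977.46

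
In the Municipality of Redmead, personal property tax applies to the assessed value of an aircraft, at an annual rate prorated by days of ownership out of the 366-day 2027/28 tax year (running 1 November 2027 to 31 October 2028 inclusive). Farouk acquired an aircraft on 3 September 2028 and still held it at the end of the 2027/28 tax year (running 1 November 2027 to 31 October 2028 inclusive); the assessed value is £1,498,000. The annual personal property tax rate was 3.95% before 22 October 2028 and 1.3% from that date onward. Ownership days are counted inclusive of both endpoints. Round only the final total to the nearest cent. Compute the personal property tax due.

3 September – 21 October 2028: 49 days at 3.95% → £1,498,000 × 3.95% × 49/366 = £7,921.8005
22 October – 31 October 2028: 10 days at 1.3% → £1,498,000 × 1.3% × 10/366 = £532.0765
Total = £8,453.8770

£8,453.88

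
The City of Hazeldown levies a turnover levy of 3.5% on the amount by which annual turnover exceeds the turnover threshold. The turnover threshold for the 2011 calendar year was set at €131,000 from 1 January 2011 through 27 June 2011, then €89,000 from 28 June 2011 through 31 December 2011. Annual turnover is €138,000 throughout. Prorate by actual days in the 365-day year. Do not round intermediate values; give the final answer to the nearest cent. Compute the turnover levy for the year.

1 January – 27 June 2011: 178 days, exemption €131,000 → (€138,000 − €131,000) × 3.5% × 178/365 = €119.4795
28 June – 31 December 2011: 187 days, exemption €89,000 → (€138,000 − €89,000) × 3.5% × 187/365 = €878.6438
Total = €998.1233

€998.12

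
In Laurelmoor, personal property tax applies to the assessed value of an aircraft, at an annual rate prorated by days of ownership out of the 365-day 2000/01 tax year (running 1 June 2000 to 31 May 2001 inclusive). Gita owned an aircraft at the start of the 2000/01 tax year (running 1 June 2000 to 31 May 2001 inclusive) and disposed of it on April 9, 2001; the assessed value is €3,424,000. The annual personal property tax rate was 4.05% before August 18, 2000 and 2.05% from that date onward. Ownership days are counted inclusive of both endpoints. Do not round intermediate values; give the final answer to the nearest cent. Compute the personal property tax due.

€74,826.13

June 1 – August 17, 2000: 78 days at 4.05% → €3,424,000 × 4.05% × 78/365 = €29,634.0164
August 18, 2000 – April 9, 2001: 235 days at 2.05% → €3,424,000 × 2.05% × 235/365 = €45,192.1096
Total = €74,826.1260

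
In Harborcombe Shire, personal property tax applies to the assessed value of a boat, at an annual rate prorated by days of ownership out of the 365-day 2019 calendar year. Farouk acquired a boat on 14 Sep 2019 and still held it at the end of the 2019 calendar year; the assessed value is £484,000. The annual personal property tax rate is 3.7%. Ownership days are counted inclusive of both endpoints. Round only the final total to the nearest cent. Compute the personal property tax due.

£5,347.87

Days held (14 Sep – 31 Dec 2019): 109 out of 365
Tax = £484,000 × 3.7% × 109/365 = £5,347.8685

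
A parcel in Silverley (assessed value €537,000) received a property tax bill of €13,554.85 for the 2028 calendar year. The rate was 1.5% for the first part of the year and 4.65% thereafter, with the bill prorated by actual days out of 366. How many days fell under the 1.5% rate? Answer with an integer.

Let d = days at the first rate; then 366 − d days at the second rate.
€537,000 × [1.5%·d + 4.65%·(366−d)] / 366 = €13,554.85
Solving gives d = 247, so the new rate took effect on 4 September 2028.

247 days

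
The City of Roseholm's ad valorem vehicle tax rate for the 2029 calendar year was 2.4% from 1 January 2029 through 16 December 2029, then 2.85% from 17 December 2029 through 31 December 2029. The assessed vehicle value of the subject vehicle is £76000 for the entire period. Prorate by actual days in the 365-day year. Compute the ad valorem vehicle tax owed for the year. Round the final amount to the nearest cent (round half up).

£1838.05

1 January – 16 December 2029: 350 days at 2.4% → £76000 × 2.4% × 350/365 = £1749.0411
17 December – 31 December 2029: 15 days at 2.85% → £76000 × 2.85% × 15/365 = £89.0137
Total = £1838.0548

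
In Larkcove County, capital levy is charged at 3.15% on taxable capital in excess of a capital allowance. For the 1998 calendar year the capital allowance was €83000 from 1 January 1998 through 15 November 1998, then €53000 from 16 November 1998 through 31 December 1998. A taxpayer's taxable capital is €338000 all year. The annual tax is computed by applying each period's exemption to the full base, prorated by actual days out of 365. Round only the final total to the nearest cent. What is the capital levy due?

€8151.60

1 January – 15 November 1998: 319 days, exemption €83000 → (€338000 − €83000) × 3.15% × 319/365 = €7020.1849
16 November – 31 December 1998: 46 days, exemption €53000 → (€338000 − €53000) × 3.15% × 46/365 = €1131.4110
Total = €8151.5959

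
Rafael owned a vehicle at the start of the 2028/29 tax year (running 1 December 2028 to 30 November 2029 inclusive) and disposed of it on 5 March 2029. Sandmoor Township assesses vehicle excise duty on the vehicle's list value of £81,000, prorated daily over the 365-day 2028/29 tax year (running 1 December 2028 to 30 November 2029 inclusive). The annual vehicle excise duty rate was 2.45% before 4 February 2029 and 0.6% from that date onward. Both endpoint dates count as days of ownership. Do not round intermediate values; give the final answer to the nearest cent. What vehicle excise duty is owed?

£393.35

1 December 2028 – 3 February 2029: 65 days at 2.45% → £81,000 × 2.45% × 65/365 = £353.4041
4 February – 5 March 2029: 30 days at 0.6% → £81,000 × 0.6% × 30/365 = £39.9452
Total = £393.3493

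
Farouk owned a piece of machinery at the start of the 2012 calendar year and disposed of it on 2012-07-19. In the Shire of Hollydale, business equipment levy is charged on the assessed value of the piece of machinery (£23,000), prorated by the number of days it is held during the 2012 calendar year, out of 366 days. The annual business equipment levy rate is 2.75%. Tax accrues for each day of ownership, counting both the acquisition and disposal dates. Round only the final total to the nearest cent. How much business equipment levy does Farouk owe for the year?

Days held (2012-01-01 to 2012-07-19): 201 out of 366
Tax = £23,000 × 2.75% × 201/366 = £347.3566

£347.36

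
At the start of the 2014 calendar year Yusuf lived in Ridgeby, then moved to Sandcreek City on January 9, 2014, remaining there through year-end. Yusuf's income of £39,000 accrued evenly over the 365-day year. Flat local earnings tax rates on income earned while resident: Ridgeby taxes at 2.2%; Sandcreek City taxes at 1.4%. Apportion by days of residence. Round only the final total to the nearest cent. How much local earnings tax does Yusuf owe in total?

Ridgeby, January 1 – January 8, 2014: 8 days → £39,000 × 2.2% × 8/365 = £18.8055
Sandcreek City, January 9 – December 31, 2014: 357 days → £39,000 × 1.4% × 357/365 = £534.0329
Total = £552.8384

£552.84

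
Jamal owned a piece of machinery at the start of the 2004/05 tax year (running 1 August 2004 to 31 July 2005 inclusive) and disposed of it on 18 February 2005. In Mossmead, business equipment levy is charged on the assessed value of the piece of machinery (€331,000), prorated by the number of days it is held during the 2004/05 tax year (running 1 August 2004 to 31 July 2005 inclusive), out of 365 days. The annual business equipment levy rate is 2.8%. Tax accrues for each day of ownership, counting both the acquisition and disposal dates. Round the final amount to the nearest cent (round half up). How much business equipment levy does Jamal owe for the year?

€5,129.14

Days held (1 August 2004 – 18 February 2005): 202 out of 365
Tax = €331,000 × 2.8% × 202/365 = €5,129.1397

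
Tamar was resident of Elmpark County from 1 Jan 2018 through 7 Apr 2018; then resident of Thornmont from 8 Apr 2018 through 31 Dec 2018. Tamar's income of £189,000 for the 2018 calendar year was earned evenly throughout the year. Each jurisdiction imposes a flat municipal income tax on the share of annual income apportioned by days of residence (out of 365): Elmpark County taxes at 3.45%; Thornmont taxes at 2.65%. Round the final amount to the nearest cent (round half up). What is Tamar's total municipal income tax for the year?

Elmpark County, 1 Jan – 7 Apr 2018: 97 days → £189,000 × 3.45% × 97/365 = £1,732.8452
Thornmont, 8 Apr – 31 Dec 2018: 268 days → £189,000 × 2.65% × 268/365 = £3,677.4740
Total = £5,410.3192

£5,410.32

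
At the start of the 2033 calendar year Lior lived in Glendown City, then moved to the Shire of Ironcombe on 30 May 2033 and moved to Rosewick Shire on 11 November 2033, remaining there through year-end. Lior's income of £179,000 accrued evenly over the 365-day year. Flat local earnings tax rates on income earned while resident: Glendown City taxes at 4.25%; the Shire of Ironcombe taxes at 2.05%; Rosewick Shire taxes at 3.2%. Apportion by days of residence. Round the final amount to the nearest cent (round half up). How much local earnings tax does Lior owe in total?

Glendown City, 1 January – 29 May 2033: 149 days → £179,000 × 4.25% × 149/365 = £3,105.5274
The Shire of Ironcombe, 30 May – 10 November 2033: 165 days → £179,000 × 2.05% × 165/365 = £1,658.8151
Rosewick Shire, 11 November – 31 December 2033: 51 days → £179,000 × 3.2% × 51/365 = £800.3507
Total = £5,564.6932

£5,564.69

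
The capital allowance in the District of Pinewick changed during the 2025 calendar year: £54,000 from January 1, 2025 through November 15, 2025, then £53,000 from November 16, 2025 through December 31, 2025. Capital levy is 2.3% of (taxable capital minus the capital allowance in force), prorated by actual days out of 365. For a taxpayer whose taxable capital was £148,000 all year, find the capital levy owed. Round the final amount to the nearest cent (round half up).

£2,164.90

January 1 – November 15, 2025: 319 days, exemption £54,000 → (£148,000 − £54,000) × 2.3% × 319/365 = £1,889.5288
November 16 – December 31, 2025: 46 days, exemption £53,000 → (£148,000 − £53,000) × 2.3% × 46/365 = £275.3699
Total = £2,164.8986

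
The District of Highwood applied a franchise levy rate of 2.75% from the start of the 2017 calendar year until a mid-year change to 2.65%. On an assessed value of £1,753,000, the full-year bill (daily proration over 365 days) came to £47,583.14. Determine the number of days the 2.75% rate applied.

235 days

Let d = days at the first rate; then 365 − d days at the second rate.
£1,753,000 × [2.75%·d + 2.65%·(365−d)] / 365 = £47,583.14
Solving gives d = 235, so the new rate took effect on 24 Aug 2017.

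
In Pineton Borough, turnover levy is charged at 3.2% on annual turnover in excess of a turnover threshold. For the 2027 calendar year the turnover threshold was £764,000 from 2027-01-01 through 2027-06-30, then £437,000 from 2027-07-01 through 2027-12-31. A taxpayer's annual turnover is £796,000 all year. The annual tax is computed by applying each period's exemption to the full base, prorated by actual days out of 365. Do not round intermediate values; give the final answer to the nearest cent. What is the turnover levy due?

£6,299.00

2027-01-01 to 2027-06-30: 181 days, exemption £764,000 → (£796,000 − £764,000) × 3.2% × 181/365 = £507.7918
2027-07-01 to 2027-12-31: 184 days, exemption £437,000 → (£796,000 − £437,000) × 3.2% × 184/365 = £5,791.2110
Total = £6,299.0027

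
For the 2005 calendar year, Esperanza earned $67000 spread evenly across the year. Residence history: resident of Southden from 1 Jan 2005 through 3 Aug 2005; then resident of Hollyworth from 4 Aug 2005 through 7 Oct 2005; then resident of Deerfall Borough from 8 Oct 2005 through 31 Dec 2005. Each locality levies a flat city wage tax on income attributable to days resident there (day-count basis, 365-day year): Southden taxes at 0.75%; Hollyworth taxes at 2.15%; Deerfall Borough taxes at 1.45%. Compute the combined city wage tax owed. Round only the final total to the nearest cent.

$778.76

Southden, 1 Jan – 3 Aug 2005: 215 days → $67000 × 0.75% × 215/365 = $295.9932
Hollyworth, 4 Aug – 7 Oct 2005: 65 days → $67000 × 2.15% × 65/365 = $256.5274
Deerfall Borough, 8 Oct – 31 Dec 2005: 85 days → $67000 × 1.45% × 85/365 = $226.2397
Total = $778.7603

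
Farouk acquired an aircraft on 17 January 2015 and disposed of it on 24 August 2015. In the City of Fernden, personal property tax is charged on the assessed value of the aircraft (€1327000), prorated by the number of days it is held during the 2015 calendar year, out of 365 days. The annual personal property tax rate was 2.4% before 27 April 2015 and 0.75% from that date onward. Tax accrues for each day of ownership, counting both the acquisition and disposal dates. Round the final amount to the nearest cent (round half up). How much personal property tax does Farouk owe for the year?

17 January – 26 April 2015: 100 days at 2.4% → €1327000 × 2.4% × 100/365 = €8725.4795
27 April – 24 August 2015: 120 days at 0.75% → €1327000 × 0.75% × 120/365 = €3272.0548
Total = €11997.5342

€11997.53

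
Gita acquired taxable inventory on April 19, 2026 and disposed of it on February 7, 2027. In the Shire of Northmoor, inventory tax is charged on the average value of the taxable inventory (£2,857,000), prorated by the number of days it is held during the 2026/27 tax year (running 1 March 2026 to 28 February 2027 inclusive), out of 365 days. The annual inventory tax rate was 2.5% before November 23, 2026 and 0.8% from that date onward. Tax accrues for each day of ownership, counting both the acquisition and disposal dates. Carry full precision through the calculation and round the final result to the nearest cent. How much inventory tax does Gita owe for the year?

£47,480.99

April 19 – November 22, 2026: 218 days at 2.5% → £2,857,000 × 2.5% × 218/365 = £42,659.3151
November 23, 2026 – February 7, 2027: 77 days at 0.8% → £2,857,000 × 0.8% × 77/365 = £4,821.6767
Total = £47,480.9918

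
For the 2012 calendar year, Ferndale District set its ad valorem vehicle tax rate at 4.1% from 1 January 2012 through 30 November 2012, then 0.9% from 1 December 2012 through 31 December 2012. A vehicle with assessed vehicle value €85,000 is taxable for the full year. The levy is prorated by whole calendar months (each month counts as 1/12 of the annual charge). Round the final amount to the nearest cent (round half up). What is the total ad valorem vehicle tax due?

€3,258.33

1 January – 30 November 2012: 11 months at 4.1% → €85,000 × 4.1% × 11/12 = €3,194.5833
1 December – 31 December 2012: 1 month at 0.9% → €85,000 × 0.9% × 1/12 = €63.7500
Total = €3,258.3333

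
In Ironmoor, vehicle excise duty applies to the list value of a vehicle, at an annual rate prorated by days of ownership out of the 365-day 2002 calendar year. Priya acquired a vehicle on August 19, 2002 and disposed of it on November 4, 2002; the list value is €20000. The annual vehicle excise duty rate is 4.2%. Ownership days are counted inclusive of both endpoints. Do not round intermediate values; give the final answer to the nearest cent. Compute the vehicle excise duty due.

Days held (August 19 – November 4, 2002): 78 out of 365
Tax = €20000 × 4.2% × 78/365 = €179.5068

€179.51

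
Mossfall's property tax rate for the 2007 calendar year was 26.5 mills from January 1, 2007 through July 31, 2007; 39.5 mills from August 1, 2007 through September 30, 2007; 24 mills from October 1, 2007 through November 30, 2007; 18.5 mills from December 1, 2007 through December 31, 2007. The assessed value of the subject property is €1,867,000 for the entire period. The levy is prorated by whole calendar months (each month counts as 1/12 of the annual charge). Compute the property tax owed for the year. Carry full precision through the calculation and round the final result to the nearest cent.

€51,498.08

January 1 – July 31, 2007: 7 months at 26.5 mills → €1,867,000 × 2.65% × 7/12 = €28,860.7083
August 1 – September 30, 2007: 2 months at 39.5 mills → €1,867,000 × 3.95% × 2/12 = €12,291.0833
October 1 – November 30, 2007: 2 months at 24 mills → €1,867,000 × 2.4% × 2/12 = €7,468.0000
December 1 – December 31, 2007: 1 month at 18.5 mills → €1,867,000 × 1.85% × 1/12 = €2,878.2917
Total = €51,498.0833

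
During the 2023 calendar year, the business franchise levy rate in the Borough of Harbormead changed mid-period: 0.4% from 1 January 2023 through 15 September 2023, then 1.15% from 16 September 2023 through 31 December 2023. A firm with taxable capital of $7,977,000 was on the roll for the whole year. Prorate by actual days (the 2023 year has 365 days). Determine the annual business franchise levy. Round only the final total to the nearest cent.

1 January – 15 September 2023: 258 days at 0.4% → $7,977,000 × 0.4% × 258/365 = $22,554.1479
16 September – 31 December 2023: 107 days at 1.15% → $7,977,000 × 1.15% × 107/365 = $26,892.3247
Total = $49,446.4726

$49,446.47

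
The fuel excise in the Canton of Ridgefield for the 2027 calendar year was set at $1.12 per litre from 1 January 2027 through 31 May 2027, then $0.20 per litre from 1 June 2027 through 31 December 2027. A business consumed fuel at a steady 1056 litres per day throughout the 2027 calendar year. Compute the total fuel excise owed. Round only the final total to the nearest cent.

1 January – 31 May 2027: 151 days × 1056 litres/day = 159,456 litres at $1.12/litre → $178590.72
1 June – 31 December 2027: 214 days × 1056 litres/day = 225,984 litres at $0.20/litre → $45196.80

$223787.52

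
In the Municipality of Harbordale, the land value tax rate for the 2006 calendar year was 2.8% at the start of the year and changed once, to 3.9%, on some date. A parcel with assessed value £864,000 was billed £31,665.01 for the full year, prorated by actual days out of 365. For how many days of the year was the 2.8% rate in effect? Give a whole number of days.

78 days

Let d = days at the first rate; then 365 − d days at the second rate.
£864,000 × [2.8%·d + 3.9%·(365−d)] / 365 = £31,665.01
Solving gives d = 78, so the new rate took effect on March 20, 2006.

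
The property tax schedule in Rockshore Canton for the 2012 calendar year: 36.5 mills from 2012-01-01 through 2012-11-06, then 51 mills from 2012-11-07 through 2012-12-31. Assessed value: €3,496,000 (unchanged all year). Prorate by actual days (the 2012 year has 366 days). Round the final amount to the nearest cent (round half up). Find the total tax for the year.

€135,221.65

2012-01-01 to 2012-11-06: 311 days at 36.5 mills → €3,496,000 × 3.65% × 311/366 = €108,428.5355
2012-11-07 to 2012-12-31: 55 days at 51 mills → €3,496,000 × 5.1% × 55/366 = €26,793.1148
Total = €135,221.6503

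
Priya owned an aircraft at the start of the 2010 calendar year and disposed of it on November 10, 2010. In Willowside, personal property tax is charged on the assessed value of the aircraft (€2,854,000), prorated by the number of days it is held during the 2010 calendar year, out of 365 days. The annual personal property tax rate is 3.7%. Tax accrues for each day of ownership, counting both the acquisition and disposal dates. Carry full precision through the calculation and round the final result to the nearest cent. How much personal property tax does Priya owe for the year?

Days held (January 1 – November 10, 2010): 314 out of 365
Tax = €2,854,000 × 3.7% × 314/365 = €90,843.2110

€90,843.21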